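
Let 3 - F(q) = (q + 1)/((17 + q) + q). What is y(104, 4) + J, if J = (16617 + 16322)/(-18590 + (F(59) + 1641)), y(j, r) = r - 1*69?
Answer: -10210121/152518 ≈ -66.944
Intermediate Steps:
F(q) = 3 - (1 + q)/(17 + 2*q) (F(q) = 3 - (q + 1)/((17 + q) + q) = 3 - (1 + q)/(17 + 2*q))
y(j, r) = -69 + r (y(j, r) = r - 69 = -69 + r)
J = -296451/152518 (J = (16617 + 16322)/(-18590 + (5*(10 + 59)/(17 + 2*59) + 1641)) = 32939/(-18590 + (5*69/(17 + 118) + 1641)) = 32939/(-18590 + (5*69/135 + 1641)) = 32939/(-18590 + (5*(1/135)*69 + 1641)) = 32939/(-18590 + (23/9 + 1641)) = 32939/(-18590 + 14792/9) = 32939/(-152518/9) = 32939*(-9/152518) = -296451/152518 ≈ -1.9437)
y(104, 4) + J = (-69 + 4) - 296451/152518 = -65 - 296451/152518 = -10210121/152518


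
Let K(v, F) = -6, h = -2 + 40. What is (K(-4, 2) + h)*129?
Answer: 4128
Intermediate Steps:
h = 38
(K(-4, 2) + h)*129 = (-6 + 38)*129 = 32*129 = 4128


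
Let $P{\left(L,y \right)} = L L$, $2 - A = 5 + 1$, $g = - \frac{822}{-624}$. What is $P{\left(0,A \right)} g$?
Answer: $0$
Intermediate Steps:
$g = \frac{137}{104}$ ($g = \left(-822\right) \left(- \frac{1}{624}\right) = \frac{137}{104} \approx 1.3173$)
$A = -4$ ($A = 2 - \left(5 + 1\right) = 2 - 6 = -4$)
$P{\left(L,y \right)} = L^{2}$
$P{\left(0,A \right)} g = 0^{2} \cdot \frac{137}{104} = 0 \cdot \frac{137}{104} = 0$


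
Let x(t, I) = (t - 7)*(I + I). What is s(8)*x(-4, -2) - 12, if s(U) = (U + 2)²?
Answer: 4388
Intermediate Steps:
s(U) = (2 + U)²
x(t, I) = 2*I*(-7 + t) (x(t, I) = (-7 + t)*(2*I) = 2*I*(-7 + t))
s(8)*x(-4, -2) - 12 = (2 + 8)²*(2*(-2)*(-7 - 4)) - 12 = 10²*(2*(-2)*(-11)) - 12 = 100*44 - 12 = 4400 - 12 = 4388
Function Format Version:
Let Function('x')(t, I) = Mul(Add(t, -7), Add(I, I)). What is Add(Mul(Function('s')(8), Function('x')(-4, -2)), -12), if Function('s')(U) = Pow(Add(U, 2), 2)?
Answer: 4388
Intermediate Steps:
Function('s')(U) = Pow(Add(2, U), 2)
Function('x')(t, I) = Mul(2, I, Add(-7, t)) (Function('x')(t, I) = Mul(Add(-7, t), Mul(2, I)) = Mul(2, I, Add(-7, t)))
Add(Mul(Function('s')(8), Function('x')(-4, -2)), -12) = Add(Mul(Pow(Add(2, 8), 2), Mul(2, -2, Add(-7, -4))), -12) = Add(Mul(Pow(10, 2), Mul(2, -2, -11)), -12) = Add(Mul(100, 44), -12) = Add(4400, -12) = 4388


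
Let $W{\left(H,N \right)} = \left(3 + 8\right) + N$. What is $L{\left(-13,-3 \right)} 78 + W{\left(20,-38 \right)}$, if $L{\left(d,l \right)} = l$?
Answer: $-261$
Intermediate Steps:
$W{\left(H,N \right)} = 11 + N$
$L{\left(-13,-3 \right)} 78 + W{\left(20,-38 \right)} = \left(-3\right) 78 + \left(11 - 38\right) = -234 - 27 = -261$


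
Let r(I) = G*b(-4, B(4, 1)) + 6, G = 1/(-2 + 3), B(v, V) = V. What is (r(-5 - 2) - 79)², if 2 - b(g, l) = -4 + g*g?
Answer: 6889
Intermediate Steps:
G = 1 (G = 1/1 = 1)
b(g, l) = 6 - g² (b(g, l) = 2 - (-4 + g*g) = 2 - (-4 + g²) = 2 + (4 - g²) = 6 - g²)
r(I) = -4 (r(I) = 1*(6 - 1*(-4)²) + 6 = 1*(6 - 1*16) + 6 = 1*(6 - 16) + 6 = 1*(-10) + 6 = -10 + 6 = -4)
(r(-5 - 2) - 79)² = (-4 - 79)² = (-83)² = 6889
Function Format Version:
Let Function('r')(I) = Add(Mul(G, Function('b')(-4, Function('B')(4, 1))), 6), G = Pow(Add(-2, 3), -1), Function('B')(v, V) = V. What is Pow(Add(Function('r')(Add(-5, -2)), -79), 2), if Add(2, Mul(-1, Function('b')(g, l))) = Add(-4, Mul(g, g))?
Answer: 6889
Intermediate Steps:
G = 1 (G = Pow(1, -1) = 1)
Function('b')(g, l) = Add(6, Mul(-1, Pow(g, 2))) (Function('b')(g, l) = Add(2, Mul(-1, Add(-4, Mul(g, g)))) = Add(2, Mul(-1, Add(-4, Pow(g, 2)))) = Add(2, Add(4, Mul(-1, Pow(g, 2)))) = Add(6, Mul(-1, Pow(g, 2))))
Function('r')(I) = -4 (Function('r')(I) = Add(Mul(1, Add(6, Mul(-1, Pow(-4, 2)))), 6) = Add(Mul(1, Add(6, Mul(-1, 16))), 6) = Add(Mul(1, Add(6, -16)), 6) = Add(Mul(1, -10), 6) = Add(-10, 6) = -4)
Pow(Add(Function('r')(Add(-5, -2)), -79), 2) = Pow(Add(-4, -79), 2) = Pow(-83, 2) = 6889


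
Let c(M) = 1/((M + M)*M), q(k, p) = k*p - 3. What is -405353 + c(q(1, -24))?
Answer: -591004673/1458 ≈ -4.0535e+5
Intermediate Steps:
q(k, p) = -3 + k*p
c(M) = 1/(2*M²) (c(M) = 1/((2*M)*M) = 1/(2*M²))
-405353 + c(q(1, -24)) = -405353 + 1/(2*(-3 + 1*(-24))²) = -405353 + 1/(2*(-3 - 24)²) = -405353 + (½)/(-27)² = -405353 + (½)*(1/729) = -405353 + 1/1458 = -591004673/1458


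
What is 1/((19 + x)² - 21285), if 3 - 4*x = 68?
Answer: -16/340439 ≈ -4.6998e-5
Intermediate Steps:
x = -65/4 (x = ¾ - ¼*68 = ¾ - 17 = -65/4 ≈ -16.250)
1/((19 + x)² - 21285) = 1/((19 - 65/4)² - 21285) = 1/((11/4)² - 21285) = 1/(121/16 - 21285) = 1/(-340439/16) = -16/340439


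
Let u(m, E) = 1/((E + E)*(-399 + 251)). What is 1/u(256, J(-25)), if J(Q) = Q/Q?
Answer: -296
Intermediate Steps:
J(Q) = 1
u(m, E) = -1/(296*E) (u(m, E) = 1/((2*E)*(-148)) = 1/(-296*E) = -1/(296*E))
1/u(256, J(-25)) = 1/(-1/296/1) = 1/(-1/296*1) = 1/(-1/296) = -296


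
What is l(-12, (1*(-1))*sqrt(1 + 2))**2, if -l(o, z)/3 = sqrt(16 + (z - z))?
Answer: 144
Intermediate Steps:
l(o, z) = -12 (l(o, z) = -3*sqrt(16 + (z - z)) = -3*sqrt(16 + 0) = -3*sqrt(16) = -3*4 = -12)
l(-12, (1*(-1))*sqrt(1 + 2))**2 = (-12)**2 = 144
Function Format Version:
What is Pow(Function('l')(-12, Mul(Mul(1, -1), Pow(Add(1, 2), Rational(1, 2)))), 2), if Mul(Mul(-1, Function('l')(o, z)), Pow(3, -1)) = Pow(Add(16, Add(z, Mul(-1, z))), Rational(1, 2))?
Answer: 144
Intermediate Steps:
Function('l')(o, z) = -12 (Function('l')(o, z) = Mul(-3, Pow(Add(16, Add(z, Mul(-1, z))), Rational(1, 2))) = Mul(-3, Pow(Add(16, 0), Rational(1, 2))) = Mul(-3, Pow(16, Rational(1, 2))) = Mul(-3, 4) = -12)
Pow(Function('l')(-12, Mul(Mul(1, -1), Pow(Add(1, 2), Rational(1, 2)))), 2) = Pow(-12, 2) = 144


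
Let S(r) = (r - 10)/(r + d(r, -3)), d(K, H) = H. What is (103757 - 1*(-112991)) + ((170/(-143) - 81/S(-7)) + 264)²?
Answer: 1554524825324/5909761 ≈ 2.6304e+5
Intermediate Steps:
S(r) = (-10 + r)/(-3 + r) (S(r) = (r - 10)/(r - 3) = (-10 + r)/(-3 + r))
(103757 - 1*(-112991)) + ((170/(-143) - 81/S(-7)) + 264)² = (103757 - 1*(-112991)) + ((170/(-143) - 81*(-3 - 7)/(-10 - 7)) + 264)² = (103757 + 112991) + ((170*(-1/143) - 81/(-17/(-10))) + 264)² = 216748 + ((-170/143 - 81/((-⅒*(-17)))) + 264)² = 216748 + ((-170/143 - 81/17/10) + 264)² = 216748 + ((-170/143 - 81*10/17) + 264)² = 216748 + ((-170/143 - 810/17) + 264)² = 216748 + (-118720/2431 + 264)² = 216748 + (523064/2431)² = 216748 + 273595948096/5909761 = 1554524825324/5909761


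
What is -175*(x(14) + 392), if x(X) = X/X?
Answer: -68775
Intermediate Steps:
x(X) = 1
-175*(x(14) + 392) = -175*(1 + 392) = -175*393 = -68775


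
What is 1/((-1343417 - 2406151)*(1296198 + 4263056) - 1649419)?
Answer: -1/20844802551691 ≈ -4.7974e-14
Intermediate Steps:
1/((-1343417 - 2406151)*(1296198 + 4263056) - 1649419) = 1/(-3749568*5559254 - 1649419) = 1/(-20844800902272 - 1649419) = 1/(-20844802551691) = -1/20844802551691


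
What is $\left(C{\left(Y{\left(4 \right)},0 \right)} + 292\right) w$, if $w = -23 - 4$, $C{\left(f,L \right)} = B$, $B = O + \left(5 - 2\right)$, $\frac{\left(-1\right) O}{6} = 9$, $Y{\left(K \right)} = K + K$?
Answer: $-6507$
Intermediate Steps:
$Y{\left(K \right)} = 2 K$
$O = -54$ ($O = \left(-6\right) 9 = -54$)
$B = -51$ ($B = -54 + \left(5 - 2\right) = -54 + 3 = -51$)
$C{\left(f,L \right)} = -51$
$w = -27$
$\left(C{\left(Y{\left(4 \right)},0 \right)} + 292\right) w = \left(-51 + 292\right) \left(-27\right) = 241 \left(-27\right) = -6507$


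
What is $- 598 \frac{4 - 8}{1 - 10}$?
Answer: $- \frac{2392}{9} \approx -265.78$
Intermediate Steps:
$- 598 \frac{4 - 8}{1 - 10} = - 598 \left(- \frac{4}{-9}\right) = - 598 \left(\left(-4\right) \left(- \frac{1}{9}\right)\right) = \left(-598\right) \frac{4}{9} = - \frac{2392}{9}$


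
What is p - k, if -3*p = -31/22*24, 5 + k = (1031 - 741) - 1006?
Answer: 8055/11 ≈ 732.27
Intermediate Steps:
k = -721 (k = -5 + ((1031 - 741) - 1006) = -5 + (290 - 1006) = -5 - 716 = -721)
p = 124/11 (p = -(-31/22)*24/3 = -(-31*1/22)*24/3 = -(-31)*24/66 = -⅓*(-372/11) = 124/11 ≈ 11.273)
p - k = 124/11 - 1*(-721) = 124/11 + 721 = 8055/11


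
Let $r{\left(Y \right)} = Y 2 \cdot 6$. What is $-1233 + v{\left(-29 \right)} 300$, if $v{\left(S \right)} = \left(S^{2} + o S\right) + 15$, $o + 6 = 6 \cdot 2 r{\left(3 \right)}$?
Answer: $-3450633$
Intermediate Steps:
$r{\left(Y \right)} = 12 Y$ ($r{\left(Y \right)} = 2 Y 6 = 12 Y$)
$o = 426$ ($o = -6 + 6 \cdot 2 \cdot 12 \cdot 3 = -6 + 12 \cdot 36 = -6 + 432 = 426$)
$v{\left(S \right)} = 15 + S^{2} + 426 S$ ($v{\left(S \right)} = \left(S^{2} + 426 S\right) + 15 = 15 + S^{2} + 426 S$)
$-1233 + v{\left(-29 \right)} 300 = -1233 + \left(15 + \left(-29\right)^{2} + 426 \left(-29\right)\right) 300 = -1233 + \left(15 + 841 - 12354\right) 300 = -1233 - 3449400 = -3450633$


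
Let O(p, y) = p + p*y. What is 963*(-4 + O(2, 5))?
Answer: 7704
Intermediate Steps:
963*(-4 + O(2, 5)) = 963*(-4 + 2*(1 + 5)) = 963*(-4 + 2*6) = 963*(-4 + 12) = 963*8 = 7704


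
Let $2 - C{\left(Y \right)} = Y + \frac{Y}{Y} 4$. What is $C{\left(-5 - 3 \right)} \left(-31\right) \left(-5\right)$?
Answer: $930$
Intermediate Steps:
$C{\left(Y \right)} = -2 - Y$ ($C{\left(Y \right)} = 2 - \left(Y + \frac{Y}{Y} 4\right) = 2 - \left(Y + 1 \cdot 4\right) = 2 - \left(Y + 4\right) = 2 - \left(4 + Y\right) = -2 - Y$)
$C{\left(-5 - 3 \right)} \left(-31\right) \left(-5\right) = \left(-2 - \left(-5 - 3\right)\right) \left(-31\right) \left(-5\right) = \left(-2 - -8\right) \left(-31\right) \left(-5\right) = \left(-2 + 8\right) \left(-31\right) \left(-5\right) = 6 \left(-31\right) \left(-5\right) = \left(-186\right) \left(-5\right) = 930$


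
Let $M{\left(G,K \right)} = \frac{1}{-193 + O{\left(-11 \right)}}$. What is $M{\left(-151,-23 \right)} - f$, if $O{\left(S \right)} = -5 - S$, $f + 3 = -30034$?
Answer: $\frac{5616918}{187} \approx 30037.0$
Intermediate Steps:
$f = -30037$ ($f = -3 - 30034 = -30037$)
$M{\left(G,K \right)} = - \frac{1}{187}$ ($M{\left(G,K \right)} = \frac{1}{-193 - -6} = \frac{1}{-193 + \left(-5 + 11\right)} = \frac{1}{-193 + 6} = \frac{1}{-187} = - \frac{1}{187}$)
$M{\left(-151,-23 \right)} - f = - \frac{1}{187} - -30037 = - \frac{1}{187} + 30037 = \frac{5616918}{187}$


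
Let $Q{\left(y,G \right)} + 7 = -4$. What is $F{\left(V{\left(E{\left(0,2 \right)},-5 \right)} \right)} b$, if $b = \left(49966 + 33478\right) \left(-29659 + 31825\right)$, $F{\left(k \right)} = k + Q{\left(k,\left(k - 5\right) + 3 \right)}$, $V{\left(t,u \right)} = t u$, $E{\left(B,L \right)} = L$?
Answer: $-3795533784$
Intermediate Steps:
$Q{\left(y,G \right)} = -11$ ($Q{\left(y,G \right)} = -7 - 4 = -11$)
$F{\left(k \right)} = -11 + k$ ($F{\left(k \right)} = k - 11 = -11 + k$)
$b = 180739704$ ($b = 83444 \cdot 2166 = 180739704$)
$F{\left(V{\left(E{\left(0,2 \right)},-5 \right)} \right)} b = \left(-11 + 2 \left(-5\right)\right) 180739704 = \left(-11 - 10\right) 180739704 = \left(-21\right) 180739704 = -3795533784$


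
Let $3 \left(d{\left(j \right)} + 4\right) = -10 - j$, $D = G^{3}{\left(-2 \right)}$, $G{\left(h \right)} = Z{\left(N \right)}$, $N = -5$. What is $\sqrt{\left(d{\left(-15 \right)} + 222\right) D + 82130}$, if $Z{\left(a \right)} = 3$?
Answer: $\sqrt{88061} \approx 296.75$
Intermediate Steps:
$G{\left(h \right)} = 3$
$D = 27$ ($D = 3^{3} = 27$)
$d{\left(j \right)} = - \frac{22}{3} - \frac{j}{3}$ ($d{\left(j \right)} = -4 + \frac{-10 - j}{3} = -4 - \left(\frac{10}{3} + \frac{j}{3}\right) = - \frac{22}{3} - \frac{j}{3}$)
$\sqrt{\left(d{\left(-15 \right)} + 222\right) D + 82130} = \sqrt{\left(\left(- \frac{22}{3} - -5\right) + 222\right) 27 + 82130} = \sqrt{\left(\left(- \frac{22}{3} + 5\right) + 222\right) 27 + 82130} = \sqrt{\left(- \frac{7}{3} + 222\right) 27 + 82130} = \sqrt{\frac{659}{3} \cdot 27 + 82130} = \sqrt{5931 + 82130} = \sqrt{88061}$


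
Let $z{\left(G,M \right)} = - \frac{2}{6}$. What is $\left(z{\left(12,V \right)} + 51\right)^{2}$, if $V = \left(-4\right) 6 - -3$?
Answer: $\frac{23104}{9} \approx 2567.1$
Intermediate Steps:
$V = -21$ ($V = -24 + 3 = -21$)
$z{\left(G,M \right)} = - \frac{1}{3}$ ($z{\left(G,M \right)} = \left(-2\right) \frac{1}{6} = - \frac{1}{3}$)
$\left(z{\left(12,V \right)} + 51\right)^{2} = \left(- \frac{1}{3} + 51\right)^{2} = \left(\frac{152}{3}\right)^{2} = \frac{23104}{9}$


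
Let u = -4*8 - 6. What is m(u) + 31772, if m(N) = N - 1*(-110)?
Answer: 31844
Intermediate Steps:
u = -38 (u = -32 - 6 = -38)
m(N) = 110 + N (m(N) = N + 110 = 110 + N)
m(u) + 31772 = (110 - 38) + 31772 = 72 + 31772 = 31844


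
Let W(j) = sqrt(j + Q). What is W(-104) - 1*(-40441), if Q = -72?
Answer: 40441 + 4*I*sqrt(11) ≈ 40441.0 + 13.266*I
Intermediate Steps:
W(j) = sqrt(-72 + j) (W(j) = sqrt(j - 72) = sqrt(-72 + j))
W(-104) - 1*(-40441) = sqrt(-72 - 104) - 1*(-40441) = sqrt(-176) + 40441 = 4*I*sqrt(11) + 40441 = 40441 + 4*I*sqrt(11)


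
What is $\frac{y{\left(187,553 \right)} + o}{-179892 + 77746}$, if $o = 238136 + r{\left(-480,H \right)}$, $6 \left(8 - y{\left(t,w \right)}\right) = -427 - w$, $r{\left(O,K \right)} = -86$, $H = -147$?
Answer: $- \frac{357332}{153219} \approx -2.3322$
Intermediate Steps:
$y{\left(t,w \right)} = \frac{475}{6} + \frac{w}{6}$ ($y{\left(t,w \right)} = 8 - \frac{-427 - w}{6} = 8 + \left(\frac{427}{6} + \frac{w}{6}\right) = \frac{475}{6} + \frac{w}{6}$)
$o = 238050$ ($o = 238136 - 86 = 238050$)
$\frac{y{\left(187,553 \right)} + o}{-179892 + 77746} = \frac{\left(\frac{475}{6} + \frac{1}{6} \cdot 553\right) + 238050}{-179892 + 77746} = \frac{\left(\frac{475}{6} + \frac{553}{6}\right) + 238050}{-102146} = \left(\frac{514}{3} + 238050\right) \left(- \frac{1}{102146}\right) = \frac{714664}{3} \left(- \frac{1}{102146}\right) = - \frac{357332}{153219}$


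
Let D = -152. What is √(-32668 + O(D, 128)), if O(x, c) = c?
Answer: 2*I*√8135 ≈ 180.39*I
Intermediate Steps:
√(-32668 + O(D, 128)) = √(-32668 + 128) = √(-32540) = 2*I*√8135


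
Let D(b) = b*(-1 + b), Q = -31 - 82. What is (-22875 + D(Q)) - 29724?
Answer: -39717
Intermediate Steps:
Q = -113
(-22875 + D(Q)) - 29724 = (-22875 - 113*(-1 - 113)) - 29724 = (-22875 - 113*(-114)) - 29724 = (-22875 + 12882) - 29724 = -9993 - 29724 = -39717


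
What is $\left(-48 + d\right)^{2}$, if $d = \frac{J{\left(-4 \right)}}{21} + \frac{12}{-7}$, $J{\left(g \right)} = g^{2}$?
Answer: $\frac{1056784}{441} \approx 2396.3$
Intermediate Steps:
$d = - \frac{20}{21}$ ($d = \frac{\left(-4\right)^{2}}{21} + \frac{12}{-7} = 16 \cdot \frac{1}{21} + 12 \left(- \frac{1}{7}\right) = \frac{16}{21} - \frac{12}{7} = - \frac{20}{21} \approx -0.95238$)
$\left(-48 + d\right)^{2} = \left(-48 - \frac{20}{21}\right)^{2} = \left(- \frac{1028}{21}\right)^{2} = \frac{1056784}{441}$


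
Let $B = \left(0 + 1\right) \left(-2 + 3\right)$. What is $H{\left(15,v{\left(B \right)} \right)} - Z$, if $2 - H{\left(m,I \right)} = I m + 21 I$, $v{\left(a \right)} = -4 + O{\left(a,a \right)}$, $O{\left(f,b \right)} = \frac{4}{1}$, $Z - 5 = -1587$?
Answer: $1584$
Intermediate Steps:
$Z = -1582$ ($Z = 5 - 1587 = -1582$)
$O{\left(f,b \right)} = 4$ ($O{\left(f,b \right)} = 4 \cdot 1 = 4$)
$B = 1$ ($B = 1 \cdot 1 = 1$)
$v{\left(a \right)} = 0$ ($v{\left(a \right)} = -4 + 4 = 0$)
$H{\left(m,I \right)} = 2 - 21 I - I m$ ($H{\left(m,I \right)} = 2 - \left(I m + 21 I\right) = 2 - \left(21 I + I m\right) = 2 - 21 I - I m$)
$H{\left(15,v{\left(B \right)} \right)} - Z = \left(2 - 0 - 0 \cdot 15\right) - -1582 = \left(2 + 0 + 0\right) + 1582 = 2 + 1582 = 1584$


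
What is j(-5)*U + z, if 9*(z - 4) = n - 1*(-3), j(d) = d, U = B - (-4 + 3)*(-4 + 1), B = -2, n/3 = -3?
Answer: 85/3 ≈ 28.333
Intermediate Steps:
n = -9 (n = 3*(-3) = -9)
U = -5 (U = -2 - (-4 + 3)*(-4 + 1) = -2 - (-1)*(-3) = -2 - 1*3 = -2 - 3 = -5)
z = 10/3 (z = 4 + (-9 - 1*(-3))/9 = 4 + (-9 + 3)/9 = 4 + (1/9)*(-6) = 4 - 2/3 = 10/3 ≈ 3.3333)
j(-5)*U + z = -5*(-5) + 10/3 = 25 + 10/3 = 85/3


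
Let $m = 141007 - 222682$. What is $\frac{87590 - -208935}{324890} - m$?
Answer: $\frac{5307137455}{64978} \approx 81676.0$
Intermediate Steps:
$m = -81675$
$\frac{87590 - -208935}{324890} - m = \frac{87590 - -208935}{324890} - -81675 = \left(87590 + 208935\right) \frac{1}{324890} + 81675 = 296525 \cdot \frac{1}{324890} + 81675 = \frac{59305}{64978} + 81675 = \frac{5307137455}{64978}$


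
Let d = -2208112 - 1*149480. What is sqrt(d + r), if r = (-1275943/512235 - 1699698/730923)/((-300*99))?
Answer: I*sqrt(3998856087419002562728123516513365)/41184477719550 ≈ 1535.4*I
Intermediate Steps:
d = -2357592 (d = -2208112 - 149480 = -2357592)
r = 601086963473/3706602994759500 (r = (-1275943*1/512235 - 1699698*1/730923)/(-29700) = (-1275943/512235 - 566566/243641)*(-1/29700) = -601086963473/124801447635*(-1/29700) = 601086963473/3706602994759500 ≈ 0.00016217)
sqrt(d + r) = sqrt(-2357592 + 601086963473/3706602994759500) = sqrt(-8738657567019952160527/3706602994759500) = I*sqrt(3998856087419002562728123516513365)/41184477719550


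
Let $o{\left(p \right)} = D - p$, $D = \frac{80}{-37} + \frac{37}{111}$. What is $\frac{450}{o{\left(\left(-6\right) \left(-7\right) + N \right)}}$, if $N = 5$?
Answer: $- \frac{4995}{542} \approx -9.2159$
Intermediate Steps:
$D = - \frac{203}{111}$ ($D = 80 \left(- \frac{1}{37}\right) + 37 \cdot \frac{1}{111} = - \frac{80}{37} + \frac{1}{3} = - \frac{203}{111} \approx -1.8288$)
$o{\left(p \right)} = - \frac{203}{111} - p$
$\frac{450}{o{\left(\left(-6\right) \left(-7\right) + N \right)}} = \frac{450}{- \frac{203}{111} - \left(\left(-6\right) \left(-7\right) + 5\right)} = \frac{450}{- \frac{203}{111} - \left(42 + 5\right)} = \frac{450}{- \frac{203}{111} - 47} = \frac{450}{- \frac{5420}{111}} = 450 \left(- \frac{111}{5420}\right) = - \frac{4995}{542}$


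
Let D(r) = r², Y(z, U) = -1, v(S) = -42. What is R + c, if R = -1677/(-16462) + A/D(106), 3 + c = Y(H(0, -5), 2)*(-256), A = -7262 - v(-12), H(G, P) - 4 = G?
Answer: 11674161557/46241758 ≈ 252.46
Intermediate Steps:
H(G, P) = 4 + G
A = -7220 (A = -7262 - 1*(-42) = -7262 + 42 = -7220)
c = 253 (c = -3 - 1*(-256) = -3 + 256 = 253)
R = -25003217/46241758 (R = -1677/(-16462) - 7220/(106²) = -1677*(-1/16462) - 7220/11236 = 1677/16462 - 7220*1/11236 = 1677/16462 - 1805/2809 = -25003217/46241758 ≈ -0.54071)
R + c = -25003217/46241758 + 253 = 11674161557/46241758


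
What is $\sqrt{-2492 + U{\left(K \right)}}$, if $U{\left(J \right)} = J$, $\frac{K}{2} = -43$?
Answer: $i \sqrt{2578} \approx 50.774 i$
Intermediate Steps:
$K = -86$ ($K = 2 \left(-43\right) = -86$)
$\sqrt{-2492 + U{\left(K \right)}} = \sqrt{-2492 - 86} = \sqrt{-2578} = i \sqrt{2578}$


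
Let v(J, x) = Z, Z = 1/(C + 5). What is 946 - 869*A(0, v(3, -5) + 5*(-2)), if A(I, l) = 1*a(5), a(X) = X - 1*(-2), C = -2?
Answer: -5137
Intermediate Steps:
Z = ⅓ (Z = 1/(-2 + 5) = 1/3 = ⅓ ≈ 0.33333)
v(J, x) = ⅓
a(X) = 2 + X (a(X) = X + 2 = 2 + X)
A(I, l) = 7 (A(I, l) = 1*(2 + 5) = 1*7 = 7)
946 - 869*A(0, v(3, -5) + 5*(-2)) = 946 - 869*7 = 946 - 6083 = -5137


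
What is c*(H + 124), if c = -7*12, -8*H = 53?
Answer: -19719/2 ≈ -9859.5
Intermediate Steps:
H = -53/8 (H = -1/8*53 = -53/8 ≈ -6.6250)
c = -84
c*(H + 124) = -84*(-53/8 + 124) = -84*939/8 = -19719/2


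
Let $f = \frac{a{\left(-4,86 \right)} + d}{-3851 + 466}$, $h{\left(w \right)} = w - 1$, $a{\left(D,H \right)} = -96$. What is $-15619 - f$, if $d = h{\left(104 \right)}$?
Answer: $- \frac{52870308}{3385} \approx -15619.0$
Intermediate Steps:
$h{\left(w \right)} = -1 + w$
$d = 103$ ($d = -1 + 104 = 103$)
$f = - \frac{7}{3385}$ ($f = \frac{-96 + 103}{-3851 + 466} = \frac{7}{-3385} = 7 \left(- \frac{1}{3385}\right) = - \frac{7}{3385} \approx -0.0020679$)
$-15619 - f = -15619 - - \frac{7}{3385} = -15619 + \frac{7}{3385} = - \frac{52870308}{3385}$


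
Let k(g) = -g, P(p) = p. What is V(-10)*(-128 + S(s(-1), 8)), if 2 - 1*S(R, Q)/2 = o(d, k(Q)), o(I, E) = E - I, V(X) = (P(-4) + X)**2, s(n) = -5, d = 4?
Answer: -19600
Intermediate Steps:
V(X) = (-4 + X)**2
S(R, Q) = 12 + 2*Q (S(R, Q) = 4 - 2*(-Q - 1*4) = 4 - 2*(-Q - 4) = 4 - 2*(-4 - Q) = 4 + (8 + 2*Q) = 12 + 2*Q)
V(-10)*(-128 + S(s(-1), 8)) = (-4 - 10)**2*(-128 + (12 + 2*8)) = (-14)**2*(-128 + (12 + 16)) = 196*(-128 + 28) = 196*(-100) = -19600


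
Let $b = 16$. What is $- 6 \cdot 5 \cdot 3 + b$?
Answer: $-74$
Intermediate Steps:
$- 6 \cdot 5 \cdot 3 + b = - 6 \cdot 5 \cdot 3 + 16 = \left(-6\right) 15 + 16 = -90 + 16 = -74$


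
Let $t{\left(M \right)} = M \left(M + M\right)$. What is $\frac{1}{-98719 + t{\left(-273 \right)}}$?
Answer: $\frac{1}{50339} \approx 1.9865 \cdot 10^{-5}$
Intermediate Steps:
$t{\left(M \right)} = 2 M^{2}$ ($t{\left(M \right)} = M 2 M = 2 M^{2}$)
$\frac{1}{-98719 + t{\left(-273 \right)}} = \frac{1}{-98719 + 2 \left(-273\right)^{2}} = \frac{1}{-98719 + 2 \cdot 74529} = \frac{1}{-98719 + 149058} = \frac{1}{50339}$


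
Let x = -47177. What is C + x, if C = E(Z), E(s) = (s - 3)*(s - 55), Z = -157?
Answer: -13257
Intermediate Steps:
E(s) = (-55 + s)*(-3 + s) (E(s) = (-3 + s)*(-55 + s) = (-55 + s)*(-3 + s))
C = 33920 (C = 165 + (-157)**2 - 58*(-157) = 165 + 24649 + 9106 = 33920)
C + x = 33920 - 47177 = -13257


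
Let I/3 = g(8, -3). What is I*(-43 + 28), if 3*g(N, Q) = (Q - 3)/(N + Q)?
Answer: 18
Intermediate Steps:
g(N, Q) = (-3 + Q)/(3*(N + Q)) (g(N, Q) = ((Q - 3)/(N + Q))/3 = ((-3 + Q)/(N + Q))/3 = (-3 + Q)/(3*(N + Q)))
I = -6/5 (I = 3*((-1 + (⅓)*(-3))/(8 - 3)) = 3*((-1 - 1)/5) = 3*((⅕)*(-2)) = 3*(-⅖) = -6/5 ≈ -1.2000)
I*(-43 + 28) = -6*(-43 + 28)/5 = -6/5*(-15) = 18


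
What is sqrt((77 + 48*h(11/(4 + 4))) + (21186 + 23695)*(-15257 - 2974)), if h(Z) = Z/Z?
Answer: I*sqrt(818225386) ≈ 28605.0*I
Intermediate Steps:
h(Z) = 1
sqrt((77 + 48*h(11/(4 + 4))) + (21186 + 23695)*(-15257 - 2974)) = sqrt((77 + 48*1) + (21186 + 23695)*(-15257 - 2974)) = sqrt((77 + 48) + 44881*(-18231)) = sqrt(125 - 818225511) = sqrt(-818225386) = I*sqrt(818225386)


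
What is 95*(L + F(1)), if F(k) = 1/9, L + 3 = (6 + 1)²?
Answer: 39425/9 ≈ 4380.6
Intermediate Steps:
L = 46 (L = -3 + (6 + 1)² = -3 + 7² = -3 + 49 = 46)
F(k) = ⅑
95*(L + F(1)) = 95*(46 + ⅑) = 95*(415/9) = 39425/9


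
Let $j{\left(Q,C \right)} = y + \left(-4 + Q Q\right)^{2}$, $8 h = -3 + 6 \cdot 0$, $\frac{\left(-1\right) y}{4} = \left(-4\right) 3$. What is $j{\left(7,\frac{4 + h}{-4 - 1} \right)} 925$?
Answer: $1917525$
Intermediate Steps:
$y = 48$ ($y = - 4 \left(\left(-4\right) 3\right) = \left(-4\right) \left(-12\right) = 48$)
$h = - \frac{3}{8}$ ($h = \frac{-3 + 6 \cdot 0}{8} = \frac{-3 + 0}{8} = \frac{1}{8} \left(-3\right) = - \frac{3}{8} \approx -0.375$)
$j{\left(Q,C \right)} = 48 + \left(-4 + Q^{2}\right)^{2}$ ($j{\left(Q,C \right)} = 48 + \left(-4 + Q Q\right)^{2} = 48 + \left(-4 + Q^{2}\right)^{2}$)
$j{\left(7,\frac{4 + h}{-4 - 1} \right)} 925 = \left(48 + \left(-4 + 7^{2}\right)^{2}\right) 925 = \left(48 + \left(-4 + 49\right)^{2}\right) 925 = \left(48 + 45^{2}\right) 925 = \left(48 + 2025\right) 925 = 2073 \cdot 925 = 1917525$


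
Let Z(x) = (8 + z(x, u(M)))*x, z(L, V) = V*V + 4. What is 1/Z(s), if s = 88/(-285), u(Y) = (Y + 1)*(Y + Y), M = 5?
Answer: -95/105952 ≈ -0.00089663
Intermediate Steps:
u(Y) = 2*Y*(1 + Y) (u(Y) = (1 + Y)*(2*Y) = 2*Y*(1 + Y))
z(L, V) = 4 + V**2 (z(L, V) = V**2 + 4 = 4 + V**2)
s = -88/285 (s = 88*(-1/285) = -88/285 ≈ -0.30877)
Z(x) = 3612*x (Z(x) = (8 + (4 + (2*5*(1 + 5))**2))*x = (8 + (4 + (2*5*6)**2))*x = (8 + (4 + 60**2))*x = (8 + (4 + 3600))*x = (8 + 3604)*x = 3612*x)
1/Z(s) = 1/(3612*(-88/285)) = 1/(-105952/95) = -95/105952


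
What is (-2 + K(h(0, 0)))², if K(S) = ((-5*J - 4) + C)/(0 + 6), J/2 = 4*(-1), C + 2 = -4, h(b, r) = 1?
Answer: 9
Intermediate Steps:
C = -6 (C = -2 - 4 = -6)
J = -8 (J = 2*(4*(-1)) = 2*(-4) = -8)
K(S) = 5 (K(S) = ((-5*(-8) - 4) - 6)/(0 + 6) = ((40 - 4) - 6)/6 = (36 - 6)*(⅙) = 30*(⅙) = 5)
(-2 + K(h(0, 0)))² = (-2 + 5)² = 3² = 9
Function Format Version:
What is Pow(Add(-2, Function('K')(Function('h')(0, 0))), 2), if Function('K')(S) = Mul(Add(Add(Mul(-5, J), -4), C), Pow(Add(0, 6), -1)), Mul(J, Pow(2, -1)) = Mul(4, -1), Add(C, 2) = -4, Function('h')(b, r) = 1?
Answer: 9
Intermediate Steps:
C = -6 (C = Add(-2, -4) = -6)
J = -8 (J = Mul(2, Mul(4, -1)) = Mul(2, -4) = -8)
Function('K')(S) = 5 (Function('K')(S) = Mul(Add(Add(Mul(-5, -8), -4), -6), Pow(Add(0, 6), -1)) = Mul(Add(Add(40, -4), -6), Pow(6, -1)) = Mul(Add(36, -6), Rational(1, 6)) = Mul(30, Rational(1, 6)) = 5)
Pow(Add(-2, Function('K')(Function('h')(0, 0))), 2) = Pow(Add(-2, 5), 2) = Pow(3, 2) = 9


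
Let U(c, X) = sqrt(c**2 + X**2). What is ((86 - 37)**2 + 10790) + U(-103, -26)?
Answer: 13191 + sqrt(11285) ≈ 13297.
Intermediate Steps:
U(c, X) = sqrt(X**2 + c**2)
((86 - 37)**2 + 10790) + U(-103, -26) = ((86 - 37)**2 + 10790) + sqrt((-26)**2 + (-103)**2) = (49**2 + 10790) + sqrt(676 + 10609) = (2401 + 10790) + sqrt(11285) = 13191 + sqrt(11285)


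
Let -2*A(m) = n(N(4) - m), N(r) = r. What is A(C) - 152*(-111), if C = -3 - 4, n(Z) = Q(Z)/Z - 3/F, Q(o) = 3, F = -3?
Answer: 185585/11 ≈ 16871.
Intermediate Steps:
n(Z) = 1 + 3/Z (n(Z) = 3/Z - 3/(-3) = 3/Z - 3*(-⅓) = 3/Z + 1 = 1 + 3/Z)
C = -7
A(m) = -(7 - m)/(2*(4 - m)) (A(m) = -(3 + (4 - m))/(2*(4 - m)) = -(7 - m)/(2*(4 - m)))
A(C) - 152*(-111) = (7 - 1*(-7))/(2*(-4 - 7)) - 152*(-111) = (½)*(7 + 7)/(-11) + 16872 = (½)*(-1/11)*14 + 16872 = -7/11 + 16872 = 185585/11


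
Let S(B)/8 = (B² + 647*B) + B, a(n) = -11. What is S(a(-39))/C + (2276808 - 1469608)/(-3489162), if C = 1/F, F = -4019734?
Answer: 393106801528461824/1744581 ≈ 2.2533e+11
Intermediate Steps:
C = -1/4019734 (C = 1/(-4019734) = -1/4019734 ≈ -2.4877e-7)
S(B) = 8*B² + 5184*B (S(B) = 8*((B² + 647*B) + B) = 8*(B² + 648*B) = 8*B² + 5184*B)
S(a(-39))/C + (2276808 - 1469608)/(-3489162) = (8*(-11)*(648 - 11))/(-1/4019734) + (2276808 - 1469608)/(-3489162) = (8*(-11)*637)*(-4019734) + 807200*(-1/3489162) = -56056*(-4019734) - 403600/1744581 = 225330209104 - 403600/1744581 = 393106801528461824/1744581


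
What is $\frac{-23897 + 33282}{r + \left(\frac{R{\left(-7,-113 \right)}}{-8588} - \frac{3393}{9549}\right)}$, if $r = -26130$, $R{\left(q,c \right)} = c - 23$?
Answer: $- \frac{4275744059}{11904810211} \approx -0.35916$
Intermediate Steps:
$R{\left(q,c \right)} = -23 + c$
$\frac{-23897 + 33282}{r + \left(\frac{R{\left(-7,-113 \right)}}{-8588} - \frac{3393}{9549}\right)} = \frac{-23897 + 33282}{-26130 - \left(\frac{377}{1061} - \frac{-23 - 113}{-8588}\right)} = \frac{9385}{-26130 - \frac{773345}{2277967}} = \frac{9385}{- \frac{59524051055}{2277967}} = 9385 \left(- \frac{2277967}{59524051055}\right) = - \frac{4275744059}{11904810211}$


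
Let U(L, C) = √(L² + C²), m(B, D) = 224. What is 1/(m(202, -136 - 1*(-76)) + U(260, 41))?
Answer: -224/19105 + √69281/19105 ≈ 0.0020525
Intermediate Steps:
U(L, C) = √(C² + L²)
1/(m(202, -136 - 1*(-76)) + U(260, 41)) = 1/(224 + √(41² + 260²)) = 1/(224 + √(1681 + 67600)) = 1/(224 + √69281)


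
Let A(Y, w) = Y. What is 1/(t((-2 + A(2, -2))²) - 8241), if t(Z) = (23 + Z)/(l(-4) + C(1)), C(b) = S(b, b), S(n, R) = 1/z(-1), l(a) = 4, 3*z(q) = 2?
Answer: -11/90605 ≈ -0.00012141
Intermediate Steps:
z(q) = ⅔ (z(q) = (⅓)*2 = ⅔)
S(n, R) = 3/2 (S(n, R) = 1/(⅔) = 3/2)
C(b) = 3/2
t(Z) = 46/11 + 2*Z/11 (t(Z) = (23 + Z)/(4 + 3/2) = (23 + Z)/(11/2) = (23 + Z)*(2/11) = 46/11 + 2*Z/11)
1/(t((-2 + A(2, -2))²) - 8241) = 1/((46/11 + 2*(-2 + 2)²/11) - 8241) = 1/((46/11 + (2/11)*0²) - 8241) = 1/((46/11 + (2/11)*0) - 8241) = 1/((46/11 + 0) - 8241) = 1/(46/11 - 8241) = 1/(-90605/11) = -11/90605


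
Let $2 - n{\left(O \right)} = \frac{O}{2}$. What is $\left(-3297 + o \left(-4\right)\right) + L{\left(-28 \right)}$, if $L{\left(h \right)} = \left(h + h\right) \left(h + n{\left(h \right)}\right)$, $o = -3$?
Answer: $-2613$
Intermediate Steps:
$n{\left(O \right)} = 2 - \frac{O}{2}$
$L{\left(h \right)} = 2 h \left(2 + \frac{h}{2}\right)$ ($L{\left(h \right)} = \left(h + h\right) \left(h - \left(-2 + \frac{h}{2}\right)\right) = 2 h \left(2 + \frac{h}{2}\right)$)
$\left(-3297 + o \left(-4\right)\right) + L{\left(-28 \right)} = \left(-3297 - -12\right) - 28 \left(4 - 28\right) = \left(-3297 + 12\right) - -672 = -3285 + 672 = -2613$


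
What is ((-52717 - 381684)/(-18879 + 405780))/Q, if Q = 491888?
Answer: -434401/190311959088 ≈ -2.2826e-6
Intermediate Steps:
((-52717 - 381684)/(-18879 + 405780))/Q = ((-52717 - 381684)/(-18879 + 405780))/491888 = -434401/386901*(1/491888) = -434401*1/386901*(1/491888) = -434401/386901*1/491888 = -434401/190311959088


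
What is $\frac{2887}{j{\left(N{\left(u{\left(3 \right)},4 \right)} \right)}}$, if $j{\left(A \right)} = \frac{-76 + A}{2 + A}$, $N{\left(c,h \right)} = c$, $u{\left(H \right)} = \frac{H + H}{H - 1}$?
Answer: $- \frac{14435}{73} \approx -197.74$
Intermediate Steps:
$u{\left(H \right)} = \frac{2 H}{-1 + H}$
$j{\left(A \right)} = \frac{-76 + A}{2 + A}$
$\frac{2887}{j{\left(N{\left(u{\left(3 \right)},4 \right)} \right)}} = \frac{2887}{\frac{1}{2 + 2 \cdot 3 \frac{1}{-1 + 3}} \left(-76 + 2 \cdot 3 \frac{1}{-1 + 3}\right)} = \frac{2887}{\frac{1}{2 + 2 \cdot 3 \cdot \frac{1}{2}} \left(-76 + 2 \cdot 3 \cdot \frac{1}{2}\right)} = \frac{2887}{\frac{1}{2 + 3} \left(-76 + 3\right)} = \frac{2887}{\frac{1}{5} \left(-73\right)} = \frac{2887}{- \frac{73}{5}} = 2887 \left(- \frac{5}{73}\right) = - \frac{14435}{73}$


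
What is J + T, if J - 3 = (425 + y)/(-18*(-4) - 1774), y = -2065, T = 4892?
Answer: 4166465/851 ≈ 4896.0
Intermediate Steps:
J = 3373/851 (J = 3 + (425 - 2065)/(-18*(-4) - 1774) = 3 - 1640/(72 - 1774) = 3 - 1640/(-1702) = 3 - 1640*(-1/1702) = 3 + 820/851 = 3373/851 ≈ 3.9636)
J + T = 3373/851 + 4892 = 4166465/851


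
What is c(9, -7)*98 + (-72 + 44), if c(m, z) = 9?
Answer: 854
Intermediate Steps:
c(9, -7)*98 + (-72 + 44) = 9*98 + (-72 + 44) = 882 - 28 = 854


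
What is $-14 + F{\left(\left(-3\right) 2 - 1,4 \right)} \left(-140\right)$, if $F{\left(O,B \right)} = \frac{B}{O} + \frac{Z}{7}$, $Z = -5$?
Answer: $166$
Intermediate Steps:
$F{\left(O,B \right)} = - \frac{5}{7} + \frac{B}{O}$ ($F{\left(O,B \right)} = \frac{B}{O} - \frac{5}{7} = - \frac{5}{7} + \frac{B}{O}$)
$-14 + F{\left(\left(-3\right) 2 - 1,4 \right)} \left(-140\right) = -14 + \left(- \frac{5}{7} + \frac{4}{\left(-3\right) 2 - 1}\right) \left(-140\right) = -14 + \left(- \frac{5}{7} + \frac{4}{-6 - 1}\right) \left(-140\right) = -14 + \left(- \frac{5}{7} + \frac{4}{-7}\right) \left(-140\right) = -14 + \left(- \frac{5}{7} + 4 \left(- \frac{1}{7}\right)\right) \left(-140\right) = -14 + \left(- \frac{5}{7} - \frac{4}{7}\right) \left(-140\right) = -14 - -180 = -14 + 180 = 166$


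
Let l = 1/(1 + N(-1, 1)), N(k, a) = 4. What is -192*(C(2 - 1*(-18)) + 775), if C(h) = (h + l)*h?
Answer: -226368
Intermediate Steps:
l = ⅕ (l = 1/(1 + 4) = 1/5 = ⅕ ≈ 0.20000)
C(h) = h*(⅕ + h) (C(h) = (h + ⅕)*h = (⅕ + h)*h = h*(⅕ + h))
-192*(C(2 - 1*(-18)) + 775) = -192*((2 - 1*(-18))*(⅕ + (2 - 1*(-18))) + 775) = -192*((2 + 18)*(⅕ + (2 + 18)) + 775) = -192*(20*(⅕ + 20) + 775) = -192*(20*(101/5) + 775) = -192*(404 + 775) = -192*1179 = -226368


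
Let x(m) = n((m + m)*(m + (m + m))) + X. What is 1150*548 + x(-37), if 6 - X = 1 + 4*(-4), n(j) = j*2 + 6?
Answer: 646655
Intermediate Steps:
n(j) = 6 + 2*j (n(j) = 2*j + 6 = 6 + 2*j)
X = 21 (X = 6 - (1 + 4*(-4)) = 6 - (1 - 16) = 6 - 1*(-15) = 6 + 15 = 21)
x(m) = 27 + 12*m² (x(m) = (6 + 2*((m + m)*(m + (m + m)))) + 21 = (6 + 2*((2*m)*(m + 2*m))) + 21 = (6 + 2*((2*m)*(3*m))) + 21 = (6 + 2*(6*m²)) + 21 = (6 + 12*m²) + 21 = 27 + 12*m²)
1150*548 + x(-37) = 1150*548 + (27 + 12*(-37)²) = 630200 + (27 + 12*1369) = 630200 + (27 + 16428) = 630200 + 16455 = 646655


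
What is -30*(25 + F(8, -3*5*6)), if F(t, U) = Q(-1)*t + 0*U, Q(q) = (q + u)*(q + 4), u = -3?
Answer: 2130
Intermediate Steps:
Q(q) = (-3 + q)*(4 + q) (Q(q) = (q - 3)*(q + 4) = (-3 + q)*(4 + q))
F(t, U) = -12*t (F(t, U) = (-12 - 1 + (-1)²)*t + 0*U = (-12 - 1 + 1)*t + 0 = -12*t + 0 = -12*t)
-30*(25 + F(8, -3*5*6)) = -30*(25 - 12*8) = -30*(25 - 96) = -30*(-71) = 2130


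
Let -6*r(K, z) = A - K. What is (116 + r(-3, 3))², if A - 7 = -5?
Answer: 477481/36 ≈ 13263.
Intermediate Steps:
A = 2 (A = 7 - 5 = 2)
r(K, z) = -⅓ + K/6 (r(K, z) = -(2 - K)/6 = -⅓ + K/6)
(116 + r(-3, 3))² = (116 + (-⅓ + (⅙)*(-3)))² = (116 + (-⅓ - ½))² = (116 - ⅚)² = (691/6)² = 477481/36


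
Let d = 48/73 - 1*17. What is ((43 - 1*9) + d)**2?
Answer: 1661521/5329 ≈ 311.79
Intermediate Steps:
d = -1193/73 (d = 48*(1/73) - 17 = 48/73 - 17 = -1193/73 ≈ -16.342)
((43 - 1*9) + d)**2 = ((43 - 1*9) - 1193/73)**2 = ((43 - 9) - 1193/73)**2 = (34 - 1193/73)**2 = (1289/73)**2 = 1661521/5329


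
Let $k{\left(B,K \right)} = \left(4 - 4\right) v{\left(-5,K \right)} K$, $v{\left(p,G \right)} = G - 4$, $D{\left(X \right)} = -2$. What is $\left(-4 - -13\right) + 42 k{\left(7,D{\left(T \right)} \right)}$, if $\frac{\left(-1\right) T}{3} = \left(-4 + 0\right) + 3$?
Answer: $9$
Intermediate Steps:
$T = 3$ ($T = - 3 \left(\left(-4 + 0\right) + 3\right) = - 3 \left(-4 + 3\right) = \left(-3\right) \left(-1\right) = 3$)
$v{\left(p,G \right)} = -4 + G$
$k{\left(B,K \right)} = 0$ ($k{\left(B,K \right)} = \left(4 - 4\right) \left(-4 + K\right) K = 0 \left(-4 + K\right) K = 0 K = 0$)
$\left(-4 - -13\right) + 42 k{\left(7,D{\left(T \right)} \right)} = \left(-4 - -13\right) + 42 \cdot 0 = \left(-4 + 13\right) + 0 = 9 + 0 = 9$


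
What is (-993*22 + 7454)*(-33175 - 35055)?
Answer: 981966160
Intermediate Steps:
(-993*22 + 7454)*(-33175 - 35055) = (-21846 + 7454)*(-68230) = -14392*(-68230) = 981966160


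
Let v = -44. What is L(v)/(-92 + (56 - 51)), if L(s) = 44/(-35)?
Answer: 44/3045 ≈ 0.014450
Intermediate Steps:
L(s) = -44/35 (L(s) = 44*(-1/35) = -44/35)
L(v)/(-92 + (56 - 51)) = -44/35/(-92 + (56 - 51)) = -44/35/(-92 + 5) = -44/35/(-87) = -1/87*(-44/35) = 44/3045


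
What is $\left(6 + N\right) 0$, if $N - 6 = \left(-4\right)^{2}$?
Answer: $0$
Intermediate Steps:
$N = 22$ ($N = 6 + \left(-4\right)^{2} = 6 + 16 = 22$)
$\left(6 + N\right) 0 = \left(6 + 22\right) 0 = 28 \cdot 0 = 0$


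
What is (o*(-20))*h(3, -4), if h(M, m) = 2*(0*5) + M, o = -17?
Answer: 1020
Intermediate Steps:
h(M, m) = M (h(M, m) = 2*0 + M = 0 + M = M)
(o*(-20))*h(3, -4) = -17*(-20)*3 = 340*3 = 1020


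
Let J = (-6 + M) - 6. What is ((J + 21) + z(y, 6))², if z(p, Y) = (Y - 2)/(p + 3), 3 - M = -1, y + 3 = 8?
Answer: 729/4 ≈ 182.25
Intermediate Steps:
y = 5 (y = -3 + 8 = 5)
M = 4 (M = 3 - 1*(-1) = 3 + 1 = 4)
J = -8 (J = (-6 + 4) - 6 = -2 - 6 = -8)
z(p, Y) = (-2 + Y)/(3 + p)
((J + 21) + z(y, 6))² = ((-8 + 21) + (-2 + 6)/(3 + 5))² = (13 + 4/8)² = (13 + (⅛)*4)² = (13 + ½)² = (27/2)² = 729/4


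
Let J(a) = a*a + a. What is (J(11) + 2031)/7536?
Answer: 721/2512 ≈ 0.28702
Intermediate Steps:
J(a) = a + a² (J(a) = a² + a = a + a²)
(J(11) + 2031)/7536 = (11*(1 + 11) + 2031)/7536 = (11*12 + 2031)*(1/7536) = (132 + 2031)*(1/7536) = 2163*(1/7536) = 721/2512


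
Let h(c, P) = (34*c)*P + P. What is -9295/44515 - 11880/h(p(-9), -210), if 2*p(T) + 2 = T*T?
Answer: -1163657/6979952 ≈ -0.16671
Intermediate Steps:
p(T) = -1 + T**2/2 (p(T) = -1 + (T*T)/2 = -1 + T**2/2)
h(c, P) = P + 34*P*c (h(c, P) = 34*P*c + P = P + 34*P*c)
-9295/44515 - 11880/h(p(-9), -210) = -9295/44515 - 11880*(-1/(210*(1 + 34*(-1 + (1/2)*(-9)**2)))) = -9295*1/44515 - 11880*(-1/(210*(1 + 34*(-1 + (1/2)*81)))) = -1859/8903 - 11880*(-1/(210*(1 + 34*(-1 + 81/2)))) = -1859/8903 - 11880*(-1/(210*(1 + 34*(79/2)))) = -1859/8903 - 11880*(-1/(210*(1 + 1343))) = -1859/8903 - 11880/((-210*1344)) = -1859/8903 - 11880/(-282240) = -1859/8903 - 11880*(-1/282240) = -1859/8903 + 33/784 = -1163657/6979952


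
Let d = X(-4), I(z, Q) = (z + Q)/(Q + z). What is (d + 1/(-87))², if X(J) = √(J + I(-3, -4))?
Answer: (-1 + 87*I*√3)²/7569 ≈ -2.9999 - 0.039817*I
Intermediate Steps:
I(z, Q) = 1 (I(z, Q) = (Q + z)/(Q + z) = 1)
X(J) = √(1 + J) (X(J) = √(J + 1) = √(1 + J))
d = I*√3 (d = √(1 - 4) = √(-3) = I*√3 ≈ 1.732*I)
(d + 1/(-87))² = (I*√3 + 1/(-87))² = (I*√3 - 1/87)² = (-1/87 + I*√3)²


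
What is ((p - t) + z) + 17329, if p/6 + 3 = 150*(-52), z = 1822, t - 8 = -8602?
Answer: -19073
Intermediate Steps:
t = -8594 (t = 8 - 8602 = -8594)
p = -46818 (p = -18 + 6*(150*(-52)) = -18 + 6*(-7800) = -18 - 46800 = -46818)
((p - t) + z) + 17329 = ((-46818 - 1*(-8594)) + 1822) + 17329 = ((-46818 + 8594) + 1822) + 17329 = (-38224 + 1822) + 17329 = -36402 + 17329 = -19073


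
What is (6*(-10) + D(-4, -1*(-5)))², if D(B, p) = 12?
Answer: 2304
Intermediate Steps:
(6*(-10) + D(-4, -1*(-5)))² = (6*(-10) + 12)² = (-60 + 12)² = (-48)² = 2304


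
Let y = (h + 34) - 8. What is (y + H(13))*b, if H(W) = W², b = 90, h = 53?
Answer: 22320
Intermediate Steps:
y = 79 (y = (53 + 34) - 8 = 87 - 8 = 79)
(y + H(13))*b = (79 + 13²)*90 = (79 + 169)*90 = 248*90 = 22320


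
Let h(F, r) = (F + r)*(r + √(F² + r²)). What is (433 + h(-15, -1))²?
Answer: 259457 - 14368*√226 ≈ 43459.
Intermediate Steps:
(433 + h(-15, -1))² = (433 + ((-1)² - 15*(-1) - 15*√((-15)² + (-1)²) - √((-15)² + (-1)²)))² = (433 + (1 + 15 - 15*√(225 + 1) - √(225 + 1)))² = (433 + (1 + 15 - 15*√226 - √226))² = (433 + (16 - 16*√226))² = (449 - 16*√226)²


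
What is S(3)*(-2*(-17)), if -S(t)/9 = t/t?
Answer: -306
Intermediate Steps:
S(t) = -9 (S(t) = -9*t/t = -9*1 = -9)
S(3)*(-2*(-17)) = -(-18)*(-17) = -9*34 = -306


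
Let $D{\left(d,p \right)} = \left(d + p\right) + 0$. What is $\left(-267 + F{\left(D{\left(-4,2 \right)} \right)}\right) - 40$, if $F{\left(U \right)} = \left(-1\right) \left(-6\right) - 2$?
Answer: $-303$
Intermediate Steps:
$D{\left(d,p \right)} = d + p$
$F{\left(U \right)} = 4$ ($F{\left(U \right)} = 6 - 2 = 4$)
$\left(-267 + F{\left(D{\left(-4,2 \right)} \right)}\right) - 40 = \left(-267 + 4\right) - 40 = -263 - 40 = -303$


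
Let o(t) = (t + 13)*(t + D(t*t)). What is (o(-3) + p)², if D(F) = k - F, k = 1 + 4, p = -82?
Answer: 23104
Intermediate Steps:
k = 5
D(F) = 5 - F
o(t) = (13 + t)*(5 + t - t²) (o(t) = (t + 13)*(t + (5 - t*t)) = (13 + t)*(t + (5 - t²)) = (13 + t)*(5 + t - t²))
(o(-3) + p)² = ((65 - 1*(-3)³ - 12*(-3)² + 18*(-3)) - 82)² = ((65 - 1*(-27) - 12*9 - 54) - 82)² = ((65 + 27 - 108 - 54) - 82)² = (-70 - 82)² = (-152)² = 23104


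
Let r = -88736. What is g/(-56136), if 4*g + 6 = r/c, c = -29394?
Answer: 21907/1650061584 ≈ 1.3276e-5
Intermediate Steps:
g = -21907/29394 (g = -3/2 + (-88736/(-29394))/4 = -3/2 + (-88736*(-1/29394))/4 = -3/2 + (¼)*(44368/14697) = -3/2 + 11092/14697 = -21907/29394 ≈ -0.74529)
g/(-56136) = -21907/29394/(-56136) = -21907/29394*(-1/56136) = 21907/1650061584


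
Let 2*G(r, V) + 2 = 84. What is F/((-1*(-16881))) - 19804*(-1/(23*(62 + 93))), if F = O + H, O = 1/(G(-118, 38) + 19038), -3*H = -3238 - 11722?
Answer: 20152506122083/3444566446305 ≈ 5.8505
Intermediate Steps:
H = 14960/3 (H = -(-3238 - 11722)/3 = -⅓*(-14960) = 14960/3 ≈ 4986.7)
G(r, V) = 41 (G(r, V) = -1 + (½)*84 = -1 + 42 = 41)
O = 1/19079 (O = 1/(41 + 19038) = 1/19079 ≈ 5.2414e-5)
F = 285421843/57237 (F = 1/19079 + 14960/3 = 285421843/57237 ≈ 4986.7)
F/((-1*(-16881))) - 19804*(-1/(23*(62 + 93))) = 285421843/(57237*((-1*(-16881)))) - 19804*(-1/(23*(62 + 93))) = (285421843/57237)/16881 - 19804/((-23*155)) = (285421843/57237)*(1/16881) - 19804/(-3565) = 285421843/966217797 - 19804*(-1/3565) = 285421843/966217797 + 19804/3565 = 20152506122083/3444566446305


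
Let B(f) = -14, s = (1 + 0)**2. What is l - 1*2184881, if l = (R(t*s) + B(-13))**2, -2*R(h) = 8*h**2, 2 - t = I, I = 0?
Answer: -2183981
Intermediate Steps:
s = 1 (s = 1**2 = 1)
t = 2 (t = 2 - 1*0 = 2 + 0 = 2)
R(h) = -4*h**2
l = 900 (l = (-4*(2*1)**2 - 14)**2 = (-4*2**2 - 14)**2 = (-4*4 - 14)**2 = (-16 - 14)**2 = (-30)**2 = 900)
l - 1*2184881 = 900 - 1*2184881 = 900 - 2184881 = -2183981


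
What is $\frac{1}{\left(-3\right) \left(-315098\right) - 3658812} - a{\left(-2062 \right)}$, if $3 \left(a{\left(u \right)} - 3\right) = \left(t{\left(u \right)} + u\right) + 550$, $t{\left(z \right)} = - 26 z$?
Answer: $- \frac{47132903155}{2713518} \approx -17370.0$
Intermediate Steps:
$a{\left(u \right)} = \frac{559}{3} - \frac{25 u}{3}$ ($a{\left(u \right)} = 3 + \frac{\left(- 26 u + u\right) + 550}{3} = 3 + \frac{- 25 u + 550}{3} = 3 + \frac{550 - 25 u}{3} = 3 - \left(- \frac{550}{3} + \frac{25 u}{3}\right) = \frac{559}{3} - \frac{25 u}{3}$)
$\frac{1}{\left(-3\right) \left(-315098\right) - 3658812} - a{\left(-2062 \right)} = \frac{1}{\left(-3\right) \left(-315098\right) - 3658812} - \left(\frac{559}{3} - - \frac{51550}{3}\right) = \frac{1}{945294 - 3658812} - \left(\frac{559}{3} + \frac{51550}{3}\right) = \frac{1}{-2713518} - \frac{52109}{3} = - \frac{1}{2713518} - \frac{52109}{3} = - \frac{47132903155}{2713518}$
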